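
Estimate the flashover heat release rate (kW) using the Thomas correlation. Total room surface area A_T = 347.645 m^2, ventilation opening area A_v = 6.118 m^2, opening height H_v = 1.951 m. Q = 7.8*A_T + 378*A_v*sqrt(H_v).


7.8*A_T = 2711.631
sqrt(H_v) = 1.3968
378*A_v*sqrt(H_v) = 3230.2
Q = 2711.631 + 3230.2 = 5941.8 kW

5941.8 kW


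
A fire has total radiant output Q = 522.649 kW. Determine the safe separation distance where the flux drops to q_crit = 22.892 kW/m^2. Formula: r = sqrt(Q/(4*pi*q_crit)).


4*pi*q_crit = 287.67
Q/(4*pi*q_crit) = 1.8168
r = sqrt(1.8168) = 1.3479 m

1.3479 m


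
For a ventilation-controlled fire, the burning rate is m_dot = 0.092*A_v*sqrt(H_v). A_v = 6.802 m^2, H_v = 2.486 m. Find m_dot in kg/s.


sqrt(H_v) = 1.5767
m_dot = 0.092 * 6.802 * 1.5767 = 0.98668 kg/s

0.98668 kg/s


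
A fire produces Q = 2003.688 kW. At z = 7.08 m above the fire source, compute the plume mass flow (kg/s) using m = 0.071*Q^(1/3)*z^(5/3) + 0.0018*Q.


Q^(1/3) = 12.607
z^(5/3) = 26.105
First term = 0.071 * 12.607 * 26.105 = 23.366
Second term = 0.0018 * 2003.688 = 3.6066
m = 26.973 kg/s

26.973 kg/s


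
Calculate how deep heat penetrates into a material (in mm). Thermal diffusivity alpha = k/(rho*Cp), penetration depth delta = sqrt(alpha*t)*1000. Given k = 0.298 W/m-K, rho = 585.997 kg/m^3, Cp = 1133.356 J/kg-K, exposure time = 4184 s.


alpha = 0.298 / (585.997 * 1133.356) = 4.4870e-07 m^2/s
alpha * t = 0.0018774
delta = sqrt(0.0018774) * 1000 = 43.328 mm

43.328 mm


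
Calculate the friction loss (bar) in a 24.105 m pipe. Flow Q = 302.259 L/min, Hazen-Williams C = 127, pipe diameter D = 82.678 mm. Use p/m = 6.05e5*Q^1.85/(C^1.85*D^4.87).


Q^1.85 = 38788
C^1.85 = 7799.0
D^4.87 = 2.1762e+09
p/m = 0.0013827 bar/m
p_total = 0.0013827 * 24.105 = 0.033330 bar

0.033330 bar


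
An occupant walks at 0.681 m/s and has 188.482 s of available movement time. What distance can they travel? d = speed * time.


d = 0.681 * 188.482 = 128.36 m

128.36 m


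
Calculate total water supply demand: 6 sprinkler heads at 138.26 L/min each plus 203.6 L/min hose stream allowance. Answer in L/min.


Sprinkler demand = 6 * 138.26 = 829.56 L/min
Total = 829.56 + 203.6 = 1033.16 L/min

1033.16 L/min


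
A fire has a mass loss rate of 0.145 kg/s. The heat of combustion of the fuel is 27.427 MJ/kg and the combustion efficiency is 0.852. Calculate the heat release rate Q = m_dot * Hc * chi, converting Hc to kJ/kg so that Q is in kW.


Hc = 27.427 MJ/kg = 27.427 * 1000 kJ/kg = 27427 kJ/kg
Q = 0.145 kg/s * 27427 kJ/kg * 0.852 = 3388.3 kW

3388.3 kW


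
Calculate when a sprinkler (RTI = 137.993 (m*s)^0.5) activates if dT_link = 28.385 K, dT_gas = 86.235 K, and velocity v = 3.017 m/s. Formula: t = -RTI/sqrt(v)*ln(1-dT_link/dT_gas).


dT_link/dT_gas = 0.32916
ln(1 - 0.32916) = -0.39922
t = -137.993 / sqrt(3.017) * -0.39922 = 31.716 s

31.716 s


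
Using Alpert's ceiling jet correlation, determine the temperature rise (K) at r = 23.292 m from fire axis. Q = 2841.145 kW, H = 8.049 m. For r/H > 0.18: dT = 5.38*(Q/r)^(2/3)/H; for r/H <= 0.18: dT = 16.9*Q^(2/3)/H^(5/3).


r/H = 23.292 / 8.049 = 2.8938
r/H > 0.18, so dT = 5.38*(Q/r)^(2/3)/H
Q/r = 121.98
(Q/r)^(2/3) = 24.596
dT = 5.38 * 24.596 / 8.049 = 16.440 K

16.440 K


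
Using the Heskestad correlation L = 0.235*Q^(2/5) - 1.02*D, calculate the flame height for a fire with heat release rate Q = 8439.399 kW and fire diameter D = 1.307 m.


Q^(2/5) = 37.198
0.235 * Q^(2/5) = 8.7416
1.02 * D = 1.3331
L = 7.4085 m

7.4085 m


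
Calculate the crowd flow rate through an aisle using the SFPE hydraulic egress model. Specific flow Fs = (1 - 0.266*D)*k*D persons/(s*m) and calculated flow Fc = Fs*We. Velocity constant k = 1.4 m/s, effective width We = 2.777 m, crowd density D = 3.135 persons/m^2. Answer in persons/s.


1 - 0.266*D = 1 - 0.266*3.135 = 0.16609
Fs = 0.16609 * 1.4 * 3.135 = 0.72897 persons/(s*m)
Fc = 0.72897 * 2.777 = 2.0243 persons/s

2.0243 persons/s


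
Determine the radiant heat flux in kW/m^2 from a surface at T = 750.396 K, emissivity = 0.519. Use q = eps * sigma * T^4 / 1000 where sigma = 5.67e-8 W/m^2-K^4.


T^4 = 3.1708e+11
q = 0.519 * 5.67e-8 * 3.1708e+11 / 1000 = 9.3307 kW/m^2

9.3307 kW/m^2


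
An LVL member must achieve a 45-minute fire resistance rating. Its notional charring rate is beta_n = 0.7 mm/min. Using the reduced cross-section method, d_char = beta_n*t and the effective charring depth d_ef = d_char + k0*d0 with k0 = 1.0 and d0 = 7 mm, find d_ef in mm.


d_char = 0.7 * 45 = 31.5 mm
d_ef = 31.5 + 1.0*7 = 38.5 mm

38.5 mm


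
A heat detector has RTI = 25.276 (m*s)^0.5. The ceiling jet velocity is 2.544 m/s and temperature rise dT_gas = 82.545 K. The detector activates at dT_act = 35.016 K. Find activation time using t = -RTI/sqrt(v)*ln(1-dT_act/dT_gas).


dT_act/dT_gas = 0.42420
ln(1 - 0.42420) = -0.55200
t = -25.276 / sqrt(2.544) * -0.55200 = 8.7477 s

8.7477 s


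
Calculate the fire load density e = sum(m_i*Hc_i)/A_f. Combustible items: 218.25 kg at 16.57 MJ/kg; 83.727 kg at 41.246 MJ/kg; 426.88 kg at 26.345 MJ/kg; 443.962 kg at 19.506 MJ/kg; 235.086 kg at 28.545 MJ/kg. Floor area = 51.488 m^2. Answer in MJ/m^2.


Total energy = 218.25*16.57 + 83.727*41.246 + 426.88*26.345 + 443.962*19.506 + 235.086*28.545
= 3616.403 + 3453.404 + 11246.15 + 8659.923 + 6710.530
= 33686.41 MJ
e = 33686.41 / 51.488 = 654.26 MJ/m^2

654.26 MJ/m^2


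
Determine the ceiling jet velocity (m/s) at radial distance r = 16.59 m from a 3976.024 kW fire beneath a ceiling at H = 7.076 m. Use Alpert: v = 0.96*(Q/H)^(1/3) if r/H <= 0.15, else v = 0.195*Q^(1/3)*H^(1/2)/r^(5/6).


r/H = 16.59 / 7.076 = 2.3445
r/H > 0.15, so v = 0.195*Q^(1/3)*H^(1/2)/r^(5/6)
Q^(1/3) = 15.842
H^(1/2) = 2.6601
r^(5/6) = 10.388
v = 0.195 * 15.842 * 2.6601 / 10.388 = 0.79105 m/s

0.79105 m/s


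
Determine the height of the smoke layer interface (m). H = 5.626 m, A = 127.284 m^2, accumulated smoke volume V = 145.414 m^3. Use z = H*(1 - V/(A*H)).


V/(A*H) = 0.20306
1 - 0.20306 = 0.79694
z = 5.626 * 0.79694 = 4.4836 m

4.4836 m


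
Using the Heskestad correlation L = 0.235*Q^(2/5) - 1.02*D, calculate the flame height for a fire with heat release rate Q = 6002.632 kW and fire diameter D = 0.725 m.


Q^(2/5) = 32.459
0.235 * Q^(2/5) = 7.6279
1.02 * D = 0.73950
L = 6.8884 m

6.8884 m


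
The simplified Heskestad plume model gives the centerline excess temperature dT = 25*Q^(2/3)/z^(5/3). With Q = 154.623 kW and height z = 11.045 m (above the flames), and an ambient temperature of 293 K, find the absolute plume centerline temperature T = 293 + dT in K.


Q^(2/3) = 28.808
z^(5/3) = 54.778
dT = 25 * 28.808 / 54.778 = 13.148 K
T = 293 + 13.148 = 306.15 K

306.15 K


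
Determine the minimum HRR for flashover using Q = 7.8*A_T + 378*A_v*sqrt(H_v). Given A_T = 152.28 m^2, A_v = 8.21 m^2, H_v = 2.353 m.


7.8*A_T = 1187.784
sqrt(H_v) = 1.5339
378*A_v*sqrt(H_v) = 4760.4
Q = 1187.784 + 4760.4 = 5948.2 kW

5948.2 kW


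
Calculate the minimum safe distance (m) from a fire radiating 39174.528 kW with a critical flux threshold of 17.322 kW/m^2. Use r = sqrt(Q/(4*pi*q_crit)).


4*pi*q_crit = 217.67
Q/(4*pi*q_crit) = 179.97
r = sqrt(179.97) = 13.415 m

13.415 m


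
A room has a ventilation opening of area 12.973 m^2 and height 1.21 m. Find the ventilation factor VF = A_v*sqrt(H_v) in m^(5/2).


sqrt(H_v) = 1.1
VF = 12.973 * 1.1 = 14.270 m^(5/2)

14.270 m^(5/2)


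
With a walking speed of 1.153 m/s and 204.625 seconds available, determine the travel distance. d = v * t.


d = 1.153 * 204.625 = 235.93 m

235.93 m


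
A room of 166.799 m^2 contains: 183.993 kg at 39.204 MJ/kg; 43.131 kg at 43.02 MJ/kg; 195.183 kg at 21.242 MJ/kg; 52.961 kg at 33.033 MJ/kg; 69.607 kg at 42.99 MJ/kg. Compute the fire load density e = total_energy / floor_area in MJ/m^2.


Total energy = 183.993*39.204 + 43.131*43.02 + 195.183*21.242 + 52.961*33.033 + 69.607*42.99
= 7213.262 + 1855.496 + 4146.077 + 1749.461 + 2992.405
= 17956.70 MJ
e = 17956.70 / 166.799 = 107.65 MJ/m^2

107.65 MJ/m^2


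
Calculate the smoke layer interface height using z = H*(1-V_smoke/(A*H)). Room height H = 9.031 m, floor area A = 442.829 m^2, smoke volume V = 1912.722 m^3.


V/(A*H) = 0.47828
1 - 0.47828 = 0.52172
z = 9.031 * 0.52172 = 4.7117 m

4.7117 m


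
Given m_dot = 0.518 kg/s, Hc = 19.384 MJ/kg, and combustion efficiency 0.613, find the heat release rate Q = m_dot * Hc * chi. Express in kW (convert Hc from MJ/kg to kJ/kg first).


Hc = 19.384 MJ/kg = 19.384 * 1000 kJ/kg = 19384 kJ/kg
Q = 0.518 kg/s * 19384 kJ/kg * 0.613 = 6155.1 kW

6155.1 kW


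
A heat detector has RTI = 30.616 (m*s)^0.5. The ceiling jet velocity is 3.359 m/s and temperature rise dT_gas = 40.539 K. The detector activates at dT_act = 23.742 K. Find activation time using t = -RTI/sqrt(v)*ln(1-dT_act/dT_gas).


dT_act/dT_gas = 0.58566
ln(1 - 0.58566) = -0.88106
t = -30.616 / sqrt(3.359) * -0.88106 = 14.718 s

14.718 s


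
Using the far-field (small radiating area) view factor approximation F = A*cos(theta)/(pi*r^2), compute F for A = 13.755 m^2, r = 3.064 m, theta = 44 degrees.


cos(44 deg) = 0.71934
pi*r^2 = 29.494
F = 13.755 * 0.71934 / 29.494 = 0.33548

0.33548


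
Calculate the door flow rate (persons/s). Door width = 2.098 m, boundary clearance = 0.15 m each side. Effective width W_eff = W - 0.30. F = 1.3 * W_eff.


W_eff = 2.098 - 0.30 = 1.798 m
F = 1.3 * 1.798 = 2.3374 persons/s

2.3374 persons/s


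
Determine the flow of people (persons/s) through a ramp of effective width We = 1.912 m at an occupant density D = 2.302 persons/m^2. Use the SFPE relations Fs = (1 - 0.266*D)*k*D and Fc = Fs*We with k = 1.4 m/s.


1 - 0.266*D = 1 - 0.266*2.302 = 0.38767
Fs = 0.38767 * 1.4 * 2.302 = 1.2494 persons/(s*m)
Fc = 1.2494 * 1.912 = 2.3888 persons/s

2.3888 persons/s


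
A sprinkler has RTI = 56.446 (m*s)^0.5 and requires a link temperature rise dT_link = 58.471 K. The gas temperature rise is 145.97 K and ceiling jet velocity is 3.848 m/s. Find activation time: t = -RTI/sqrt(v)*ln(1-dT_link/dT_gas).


dT_link/dT_gas = 0.40057
ln(1 - 0.40057) = -0.51177
t = -56.446 / sqrt(3.848) * -0.51177 = 14.726 s

14.726 s


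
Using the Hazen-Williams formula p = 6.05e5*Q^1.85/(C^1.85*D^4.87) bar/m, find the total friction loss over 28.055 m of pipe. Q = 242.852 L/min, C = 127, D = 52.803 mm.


Q^1.85 = 25875
C^1.85 = 7799.0
D^4.87 = 2.4510e+08
p/m = 0.0081894 bar/m
p_total = 0.0081894 * 28.055 = 0.22975 bar

0.22975 bar


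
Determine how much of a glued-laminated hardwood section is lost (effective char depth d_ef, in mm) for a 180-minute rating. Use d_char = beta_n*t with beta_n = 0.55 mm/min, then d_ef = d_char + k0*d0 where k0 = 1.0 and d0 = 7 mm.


d_char = 0.55 * 180 = 99 mm
d_ef = 99 + 1.0*7 = 106 mm

106 mm


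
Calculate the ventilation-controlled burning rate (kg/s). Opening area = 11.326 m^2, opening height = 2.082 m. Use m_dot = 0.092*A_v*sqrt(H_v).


sqrt(H_v) = 1.4429
m_dot = 0.092 * 11.326 * 1.4429 = 1.5035 kg/s

1.5035 kg/s


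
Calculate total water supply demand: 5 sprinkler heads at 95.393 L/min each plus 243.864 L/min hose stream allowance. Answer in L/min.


Sprinkler demand = 5 * 95.393 = 476.965 L/min
Total = 476.965 + 243.864 = 720.829 L/min

720.829 L/min


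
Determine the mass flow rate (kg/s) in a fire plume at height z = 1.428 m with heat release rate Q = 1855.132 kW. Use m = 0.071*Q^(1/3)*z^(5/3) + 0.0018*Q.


Q^(1/3) = 12.287
z^(5/3) = 1.8108
First term = 0.071 * 12.287 * 1.8108 = 1.5798
Second term = 0.0018 * 1855.132 = 3.3392
m = 4.9190 kg/s

4.9190 kg/s


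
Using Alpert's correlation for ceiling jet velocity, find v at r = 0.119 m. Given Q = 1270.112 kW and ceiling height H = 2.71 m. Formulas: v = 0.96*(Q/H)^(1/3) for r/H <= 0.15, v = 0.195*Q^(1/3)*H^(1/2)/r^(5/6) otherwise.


r/H = 0.119 / 2.71 = 0.043911
r/H <= 0.15, so v = 0.96*(Q/H)^(1/3)
Q/H = 468.68
(Q/H)^(1/3) = 7.7677
v = 0.96 * 7.7677 = 7.4570 m/s

7.4570 m/s


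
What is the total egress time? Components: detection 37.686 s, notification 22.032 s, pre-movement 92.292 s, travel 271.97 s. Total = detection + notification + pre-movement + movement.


Total = 37.686 + 22.032 + 92.292 + 271.97 = 423.98 s

423.98 s


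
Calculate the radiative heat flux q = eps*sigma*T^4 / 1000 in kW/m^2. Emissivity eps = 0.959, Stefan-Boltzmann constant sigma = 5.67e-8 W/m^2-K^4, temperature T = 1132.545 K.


T^4 = 1.6452e+12
q = 0.959 * 5.67e-8 * 1.6452e+12 / 1000 = 89.459 kW/m^2

89.459 kW/m^2


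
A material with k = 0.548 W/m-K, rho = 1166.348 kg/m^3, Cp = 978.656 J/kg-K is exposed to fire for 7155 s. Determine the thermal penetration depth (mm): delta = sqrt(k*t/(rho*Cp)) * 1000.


alpha = 0.548 / (1166.348 * 978.656) = 4.8009e-07 m^2/s
alpha * t = 0.0034350
delta = sqrt(0.0034350) * 1000 = 58.609 mm

58.609 mm


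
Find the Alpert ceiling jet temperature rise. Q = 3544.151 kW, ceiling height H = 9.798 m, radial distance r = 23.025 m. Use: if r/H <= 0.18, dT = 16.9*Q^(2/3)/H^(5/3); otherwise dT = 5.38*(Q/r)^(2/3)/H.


r/H = 23.025 / 9.798 = 2.3500
r/H > 0.18, so dT = 5.38*(Q/r)^(2/3)/H
Q/r = 153.93
(Q/r)^(2/3) = 28.722
dT = 5.38 * 28.722 / 9.798 = 15.771 K

15.771 K


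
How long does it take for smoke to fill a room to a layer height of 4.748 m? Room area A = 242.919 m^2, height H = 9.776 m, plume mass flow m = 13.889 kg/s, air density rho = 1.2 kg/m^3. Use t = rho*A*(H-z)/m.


H - z = 5.028 m
t = 1.2 * 242.919 * 5.028 / 13.889 = 105.53 s

105.53 s


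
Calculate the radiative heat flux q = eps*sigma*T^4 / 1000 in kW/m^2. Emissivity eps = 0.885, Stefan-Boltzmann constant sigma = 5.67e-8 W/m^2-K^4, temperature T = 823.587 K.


T^4 = 4.6008e+11
q = 0.885 * 5.67e-8 * 4.6008e+11 / 1000 = 23.087 kW/m^2

23.087 kW/m^2


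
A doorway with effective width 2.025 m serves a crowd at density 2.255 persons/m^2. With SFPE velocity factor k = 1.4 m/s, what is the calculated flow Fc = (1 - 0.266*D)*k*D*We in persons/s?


1 - 0.266*D = 1 - 0.266*2.255 = 0.40017
Fs = 0.40017 * 1.4 * 2.255 = 1.2633 persons/(s*m)
Fc = 1.2633 * 2.025 = 2.5583 persons/s

2.5583 persons/s


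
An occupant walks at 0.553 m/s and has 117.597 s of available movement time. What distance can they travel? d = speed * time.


d = 0.553 * 117.597 = 65.031 m

65.031 m


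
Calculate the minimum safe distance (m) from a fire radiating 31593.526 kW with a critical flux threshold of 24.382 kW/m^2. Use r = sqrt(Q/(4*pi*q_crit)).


4*pi*q_crit = 306.39
Q/(4*pi*q_crit) = 103.11
r = sqrt(103.11) = 10.155 m

10.155 m


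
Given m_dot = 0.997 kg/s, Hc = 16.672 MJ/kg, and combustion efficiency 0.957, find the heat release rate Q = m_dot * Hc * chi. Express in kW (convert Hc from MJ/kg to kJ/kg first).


Hc = 16.672 MJ/kg = 16.672 * 1000 kJ/kg = 16672 kJ/kg
Q = 0.997 kg/s * 16672 kJ/kg * 0.957 = 15907 kW

15907 kW


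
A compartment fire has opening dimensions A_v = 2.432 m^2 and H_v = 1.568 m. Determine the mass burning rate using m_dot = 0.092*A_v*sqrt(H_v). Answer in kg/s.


sqrt(H_v) = 1.2522
m_dot = 0.092 * 2.432 * 1.2522 = 0.28017 kg/s

0.28017 kg/s


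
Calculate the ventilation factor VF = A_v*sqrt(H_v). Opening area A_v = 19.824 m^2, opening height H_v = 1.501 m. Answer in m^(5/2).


sqrt(H_v) = 1.2252
VF = 19.824 * 1.2252 = 24.287 m^(5/2)

24.287 m^(5/2)


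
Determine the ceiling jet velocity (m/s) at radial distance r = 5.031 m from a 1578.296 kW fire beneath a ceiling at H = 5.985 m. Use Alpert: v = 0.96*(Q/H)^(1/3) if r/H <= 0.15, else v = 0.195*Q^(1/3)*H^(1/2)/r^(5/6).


r/H = 5.031 / 5.985 = 0.84060
r/H > 0.15, so v = 0.195*Q^(1/3)*H^(1/2)/r^(5/6)
Q^(1/3) = 11.643
H^(1/2) = 2.4464
r^(5/6) = 3.8434
v = 0.195 * 11.643 * 2.4464 / 3.8434 = 1.4452 m/s

1.4452 m/s


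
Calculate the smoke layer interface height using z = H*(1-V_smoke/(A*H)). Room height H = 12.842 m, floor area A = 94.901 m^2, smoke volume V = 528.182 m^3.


V/(A*H) = 0.43339
1 - 0.43339 = 0.56661
z = 12.842 * 0.56661 = 7.2764 m

7.2764 m


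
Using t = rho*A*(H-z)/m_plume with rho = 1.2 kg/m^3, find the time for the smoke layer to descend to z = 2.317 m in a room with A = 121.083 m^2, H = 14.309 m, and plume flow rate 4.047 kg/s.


H - z = 11.992 m
t = 1.2 * 121.083 * 11.992 / 4.047 = 430.55 s

430.55 s


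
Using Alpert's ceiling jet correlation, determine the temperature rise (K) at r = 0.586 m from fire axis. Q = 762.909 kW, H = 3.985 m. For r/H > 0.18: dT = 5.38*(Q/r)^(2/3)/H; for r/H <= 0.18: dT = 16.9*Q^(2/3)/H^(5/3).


r/H = 0.586 / 3.985 = 0.14705
r/H <= 0.18, so dT = 16.9*Q^(2/3)/H^(5/3)
Q^(2/3) = 83.493
H^(5/3) = 10.016
dT = 16.9 * 83.493 / 10.016 = 140.87 K

140.87 K


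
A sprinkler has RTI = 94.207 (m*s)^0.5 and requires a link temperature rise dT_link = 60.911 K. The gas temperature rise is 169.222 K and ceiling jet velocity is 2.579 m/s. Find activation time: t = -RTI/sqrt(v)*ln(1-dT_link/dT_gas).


dT_link/dT_gas = 0.35995
ln(1 - 0.35995) = -0.44620
t = -94.207 / sqrt(2.579) * -0.44620 = 26.175 s

26.175 s


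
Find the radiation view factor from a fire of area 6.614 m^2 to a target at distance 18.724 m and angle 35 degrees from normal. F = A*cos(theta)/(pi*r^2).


cos(35 deg) = 0.81915
pi*r^2 = 1101.4
F = 6.614 * 0.81915 / 1101.4 = 0.0049191

0.0049191


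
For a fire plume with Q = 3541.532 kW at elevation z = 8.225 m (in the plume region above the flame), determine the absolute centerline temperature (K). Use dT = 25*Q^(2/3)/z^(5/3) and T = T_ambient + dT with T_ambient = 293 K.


Q^(2/3) = 232.34
z^(5/3) = 33.514
dT = 25 * 232.34 / 33.514 = 173.32 K
T = 293 + 173.32 = 466.32 K

466.32 K


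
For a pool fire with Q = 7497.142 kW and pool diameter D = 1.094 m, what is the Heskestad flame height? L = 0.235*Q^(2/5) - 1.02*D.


Q^(2/5) = 35.478
0.235 * Q^(2/5) = 8.3373
1.02 * D = 1.1159
L = 7.2214 m

7.2214 m


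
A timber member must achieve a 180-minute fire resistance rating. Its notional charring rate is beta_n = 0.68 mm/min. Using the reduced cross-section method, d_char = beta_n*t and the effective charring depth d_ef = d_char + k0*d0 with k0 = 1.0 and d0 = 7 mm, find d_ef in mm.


d_char = 0.68 * 180 = 122.4 mm
d_ef = 122.4 + 1.0*7 = 129.4 mm

129.4 mm


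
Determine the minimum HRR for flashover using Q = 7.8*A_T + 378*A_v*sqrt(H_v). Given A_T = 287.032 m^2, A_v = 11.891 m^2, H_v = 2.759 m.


7.8*A_T = 2238.8
sqrt(H_v) = 1.6610
378*A_v*sqrt(H_v) = 7466.0
Q = 2238.8 + 7466.0 = 9704.8 kW

9704.8 kW


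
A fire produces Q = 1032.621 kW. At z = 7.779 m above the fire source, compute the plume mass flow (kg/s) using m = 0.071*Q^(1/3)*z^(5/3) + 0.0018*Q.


Q^(1/3) = 10.108
z^(5/3) = 30.540
First term = 0.071 * 10.108 * 30.540 = 21.917
Second term = 0.0018 * 1032.621 = 1.8587
m = 23.776 kg/s

23.776 kg/s


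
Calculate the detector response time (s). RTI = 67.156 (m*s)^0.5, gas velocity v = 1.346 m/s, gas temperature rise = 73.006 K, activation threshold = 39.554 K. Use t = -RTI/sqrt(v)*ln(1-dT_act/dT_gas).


dT_act/dT_gas = 0.54179
ln(1 - 0.54179) = -0.78043
t = -67.156 / sqrt(1.346) * -0.78043 = 45.175 s

45.175 s


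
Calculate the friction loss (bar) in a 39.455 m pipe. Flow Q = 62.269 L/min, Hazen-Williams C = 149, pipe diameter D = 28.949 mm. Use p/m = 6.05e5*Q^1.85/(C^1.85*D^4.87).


Q^1.85 = 2086.4
C^1.85 = 10481
D^4.87 = 1.3127e+07
p/m = 0.0091750 bar/m
p_total = 0.0091750 * 39.455 = 0.36200 bar

0.36200 bar


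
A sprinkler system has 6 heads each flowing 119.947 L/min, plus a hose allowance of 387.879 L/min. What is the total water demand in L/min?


Sprinkler demand = 6 * 119.947 = 719.682 L/min
Total = 719.682 + 387.879 = 1107.561 L/min

1107.561 L/min


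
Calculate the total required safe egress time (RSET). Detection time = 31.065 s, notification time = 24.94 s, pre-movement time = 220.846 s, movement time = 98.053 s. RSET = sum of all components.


Total = 31.065 + 24.94 + 220.846 + 98.053 = 374.904 s

374.904 s


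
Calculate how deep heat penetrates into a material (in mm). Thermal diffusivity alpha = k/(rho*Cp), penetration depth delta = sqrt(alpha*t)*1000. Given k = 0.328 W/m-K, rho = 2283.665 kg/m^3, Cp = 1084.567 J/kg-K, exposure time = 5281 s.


alpha = 0.328 / (2283.665 * 1084.567) = 1.3243e-07 m^2/s
alpha * t = 0.00069936
delta = sqrt(0.00069936) * 1000 = 26.445 mm

26.445 mm


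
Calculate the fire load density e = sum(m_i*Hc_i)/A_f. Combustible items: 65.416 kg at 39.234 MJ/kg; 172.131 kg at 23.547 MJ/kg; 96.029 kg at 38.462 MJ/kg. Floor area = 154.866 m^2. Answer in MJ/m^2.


Total energy = 65.416*39.234 + 172.131*23.547 + 96.029*38.462
= 2566.531 + 4053.169 + 3693.467
= 10313.17 MJ
e = 10313.17 / 154.866 = 66.594 MJ/m^2

66.594 MJ/m^2


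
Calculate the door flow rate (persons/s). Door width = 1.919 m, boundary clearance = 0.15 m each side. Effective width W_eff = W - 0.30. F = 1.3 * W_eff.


W_eff = 1.919 - 0.30 = 1.619 m
F = 1.3 * 1.619 = 2.1047 persons/s

2.1047 persons/s


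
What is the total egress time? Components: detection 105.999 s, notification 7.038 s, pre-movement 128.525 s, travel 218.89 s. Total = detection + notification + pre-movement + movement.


Total = 105.999 + 7.038 + 128.525 + 218.89 = 460.452 s

460.452 s


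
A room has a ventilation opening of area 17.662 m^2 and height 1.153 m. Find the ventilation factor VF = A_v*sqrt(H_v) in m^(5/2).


sqrt(H_v) = 1.0738
VF = 17.662 * 1.0738 = 18.965 m^(5/2)

18.965 m^(5/2)


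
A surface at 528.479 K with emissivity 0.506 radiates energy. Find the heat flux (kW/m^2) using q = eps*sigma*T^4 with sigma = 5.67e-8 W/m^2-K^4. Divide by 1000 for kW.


T^4 = 7.8003e+10
q = 0.506 * 5.67e-8 * 7.8003e+10 / 1000 = 2.2379 kW/m^2

2.2379 kW/m^2


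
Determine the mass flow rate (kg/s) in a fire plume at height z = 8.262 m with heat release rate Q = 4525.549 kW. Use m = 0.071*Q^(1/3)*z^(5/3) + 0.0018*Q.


Q^(1/3) = 16.541
z^(5/3) = 33.766
First term = 0.071 * 16.541 * 33.766 = 39.654
Second term = 0.0018 * 4525.549 = 8.1460
m = 47.800 kg/s

47.800 kg/s


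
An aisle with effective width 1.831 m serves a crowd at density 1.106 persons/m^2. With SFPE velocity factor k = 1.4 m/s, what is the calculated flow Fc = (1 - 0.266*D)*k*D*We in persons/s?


1 - 0.266*D = 1 - 0.266*1.106 = 0.70580
Fs = 0.70580 * 1.4 * 1.106 = 1.0929 persons/(s*m)
Fc = 1.0929 * 1.831 = 2.0010 persons/s

2.0010 persons/s


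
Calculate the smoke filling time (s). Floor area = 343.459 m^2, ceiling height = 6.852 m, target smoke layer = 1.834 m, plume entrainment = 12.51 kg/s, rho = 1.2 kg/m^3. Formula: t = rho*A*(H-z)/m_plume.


H - z = 5.018 m
t = 1.2 * 343.459 * 5.018 / 12.51 = 165.32 s

165.32 s


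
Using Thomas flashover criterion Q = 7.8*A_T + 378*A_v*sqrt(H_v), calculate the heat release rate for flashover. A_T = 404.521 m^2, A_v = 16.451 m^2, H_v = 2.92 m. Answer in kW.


7.8*A_T = 3155.3
sqrt(H_v) = 1.7088
378*A_v*sqrt(H_v) = 10626
Q = 3155.3 + 10626 = 13781 kW

13781 kW


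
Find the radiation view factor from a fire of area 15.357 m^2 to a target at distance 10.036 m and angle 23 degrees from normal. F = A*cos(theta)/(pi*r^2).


cos(23 deg) = 0.92050
pi*r^2 = 316.43
F = 15.357 * 0.92050 / 316.43 = 0.044675

0.044675


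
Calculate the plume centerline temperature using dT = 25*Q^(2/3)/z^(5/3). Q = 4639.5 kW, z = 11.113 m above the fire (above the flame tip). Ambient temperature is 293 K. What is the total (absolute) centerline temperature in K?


Q^(2/3) = 278.17
z^(5/3) = 55.342
dT = 25 * 278.17 / 55.342 = 125.66 K
T = 293 + 125.66 = 418.66 K

418.66 K


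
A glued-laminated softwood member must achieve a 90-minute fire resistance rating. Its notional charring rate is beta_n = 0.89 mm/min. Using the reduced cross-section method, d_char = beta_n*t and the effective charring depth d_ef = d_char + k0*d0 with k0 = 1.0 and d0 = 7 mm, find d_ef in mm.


d_char = 0.89 * 90 = 80.1 mm
d_ef = 80.1 + 1.0*7 = 87.1 mm

87.1 mm


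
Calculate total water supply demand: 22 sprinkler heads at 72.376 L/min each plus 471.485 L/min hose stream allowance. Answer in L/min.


Sprinkler demand = 22 * 72.376 = 1592.272 L/min
Total = 1592.272 + 471.485 = 2063.757 L/min

2063.757 L/min


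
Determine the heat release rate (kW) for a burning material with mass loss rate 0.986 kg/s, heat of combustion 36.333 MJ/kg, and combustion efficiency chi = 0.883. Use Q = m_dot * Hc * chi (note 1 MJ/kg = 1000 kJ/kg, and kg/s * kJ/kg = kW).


Hc = 36.333 MJ/kg = 36.333 * 1000 kJ/kg = 36333 kJ/kg
Q = 0.986 kg/s * 36333 kJ/kg * 0.883 = 31633 kW

31633 kW


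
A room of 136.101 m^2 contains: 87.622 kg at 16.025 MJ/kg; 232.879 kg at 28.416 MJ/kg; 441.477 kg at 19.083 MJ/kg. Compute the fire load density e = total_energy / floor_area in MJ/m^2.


Total energy = 87.622*16.025 + 232.879*28.416 + 441.477*19.083
= 1404.143 + 6617.490 + 8424.706
= 16446.34 MJ
e = 16446.34 / 136.101 = 120.84 MJ/m^2

120.84 MJ/m^2


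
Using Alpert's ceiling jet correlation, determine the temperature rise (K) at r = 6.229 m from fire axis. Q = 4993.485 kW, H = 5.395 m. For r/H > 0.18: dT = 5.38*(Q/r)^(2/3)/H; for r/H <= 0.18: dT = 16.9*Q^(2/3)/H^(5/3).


r/H = 6.229 / 5.395 = 1.1546
r/H > 0.18, so dT = 5.38*(Q/r)^(2/3)/H
Q/r = 801.65
(Q/r)^(2/3) = 86.296
dT = 5.38 * 86.296 / 5.395 = 86.056 K

86.056 K


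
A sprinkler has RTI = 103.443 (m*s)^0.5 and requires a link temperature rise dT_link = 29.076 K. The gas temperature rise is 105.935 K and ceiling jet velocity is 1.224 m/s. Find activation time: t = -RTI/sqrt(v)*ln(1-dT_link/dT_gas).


dT_link/dT_gas = 0.27447
ln(1 - 0.27447) = -0.32085
t = -103.443 / sqrt(1.224) * -0.32085 = 30.000 s

30.000 s


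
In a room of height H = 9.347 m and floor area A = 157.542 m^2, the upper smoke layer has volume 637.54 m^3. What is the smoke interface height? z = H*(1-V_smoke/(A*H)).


V/(A*H) = 0.43295
1 - 0.43295 = 0.56705
z = 9.347 * 0.56705 = 5.3002 m

5.3002 m


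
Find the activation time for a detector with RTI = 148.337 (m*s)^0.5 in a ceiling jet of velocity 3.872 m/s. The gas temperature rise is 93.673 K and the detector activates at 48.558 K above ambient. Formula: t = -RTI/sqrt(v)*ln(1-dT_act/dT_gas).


dT_act/dT_gas = 0.51838
ln(1 - 0.51838) = -0.73060
t = -148.337 / sqrt(3.872) * -0.73060 = 55.076 s

55.076 s


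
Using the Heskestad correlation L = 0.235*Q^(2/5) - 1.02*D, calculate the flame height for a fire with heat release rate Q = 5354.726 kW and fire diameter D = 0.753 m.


Q^(2/5) = 31.010
0.235 * Q^(2/5) = 7.2872
1.02 * D = 0.76806
L = 6.5192 m

6.5192 m


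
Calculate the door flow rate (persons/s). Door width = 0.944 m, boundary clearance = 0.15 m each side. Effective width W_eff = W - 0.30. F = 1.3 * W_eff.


W_eff = 0.944 - 0.30 = 0.644 m
F = 1.3 * 0.644 = 0.83720 persons/s

0.83720 persons/s


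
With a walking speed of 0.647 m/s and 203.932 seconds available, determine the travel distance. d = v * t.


d = 0.647 * 203.932 = 131.94 m

131.94 m


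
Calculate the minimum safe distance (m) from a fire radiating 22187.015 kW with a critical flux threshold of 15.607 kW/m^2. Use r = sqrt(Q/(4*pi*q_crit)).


4*pi*q_crit = 196.12
Q/(4*pi*q_crit) = 113.13
r = sqrt(113.13) = 10.636 m

10.636 m


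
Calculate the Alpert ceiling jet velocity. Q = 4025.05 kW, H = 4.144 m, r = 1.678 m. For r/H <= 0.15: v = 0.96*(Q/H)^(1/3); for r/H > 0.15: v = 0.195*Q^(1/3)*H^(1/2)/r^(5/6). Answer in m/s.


r/H = 1.678 / 4.144 = 0.40492
r/H > 0.15, so v = 0.195*Q^(1/3)*H^(1/2)/r^(5/6)
Q^(1/3) = 15.907
H^(1/2) = 2.0357
r^(5/6) = 1.5393
v = 0.195 * 15.907 * 2.0357 / 1.5393 = 4.1021 m/s

4.1021 m/s


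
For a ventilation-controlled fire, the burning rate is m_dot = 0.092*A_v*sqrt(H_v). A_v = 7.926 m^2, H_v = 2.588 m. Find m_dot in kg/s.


sqrt(H_v) = 1.6087
m_dot = 0.092 * 7.926 * 1.6087 = 1.1731 kg/s

1.1731 kg/s


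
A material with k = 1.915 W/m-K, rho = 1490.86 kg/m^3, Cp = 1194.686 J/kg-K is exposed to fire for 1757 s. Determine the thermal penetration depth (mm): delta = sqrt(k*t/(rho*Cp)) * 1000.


alpha = 1.915 / (1490.86 * 1194.686) = 1.0752e-06 m^2/s
alpha * t = 0.0018891
delta = sqrt(0.0018891) * 1000 = 43.464 mm

43.464 mm


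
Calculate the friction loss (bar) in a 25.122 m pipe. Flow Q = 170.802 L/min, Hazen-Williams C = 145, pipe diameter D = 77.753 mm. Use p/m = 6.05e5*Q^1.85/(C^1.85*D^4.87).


Q^1.85 = 13493
C^1.85 = 9966.2
D^4.87 = 1.6136e+09
p/m = 0.00050763 bar/m
p_total = 0.00050763 * 25.122 = 0.012753 bar

0.012753 bar


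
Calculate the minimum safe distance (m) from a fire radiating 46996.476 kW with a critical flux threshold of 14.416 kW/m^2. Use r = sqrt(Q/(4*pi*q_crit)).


4*pi*q_crit = 181.16
Q/(4*pi*q_crit) = 259.42
r = sqrt(259.42) = 16.107 m

16.107 m


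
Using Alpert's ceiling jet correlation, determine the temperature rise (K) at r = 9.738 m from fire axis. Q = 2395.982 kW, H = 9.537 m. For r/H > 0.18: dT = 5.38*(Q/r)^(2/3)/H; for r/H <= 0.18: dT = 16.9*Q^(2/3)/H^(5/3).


r/H = 9.738 / 9.537 = 1.0211
r/H > 0.18, so dT = 5.38*(Q/r)^(2/3)/H
Q/r = 246.04
(Q/r)^(2/3) = 39.265
dT = 5.38 * 39.265 / 9.537 = 22.150 K

22.150 K


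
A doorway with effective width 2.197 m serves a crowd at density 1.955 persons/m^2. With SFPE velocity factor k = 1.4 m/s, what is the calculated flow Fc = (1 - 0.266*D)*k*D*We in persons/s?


1 - 0.266*D = 1 - 0.266*1.955 = 0.47997
Fs = 0.47997 * 1.4 * 1.955 = 1.3137 persons/(s*m)
Fc = 1.3137 * 2.197 = 2.8862 persons/s

2.8862 persons/s


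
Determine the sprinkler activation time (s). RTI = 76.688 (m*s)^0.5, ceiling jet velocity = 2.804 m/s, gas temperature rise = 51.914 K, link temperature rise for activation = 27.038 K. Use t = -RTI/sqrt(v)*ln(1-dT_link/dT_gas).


dT_link/dT_gas = 0.52082
ln(1 - 0.52082) = -0.73569
t = -76.688 / sqrt(2.804) * -0.73569 = 33.692 s

33.692 s


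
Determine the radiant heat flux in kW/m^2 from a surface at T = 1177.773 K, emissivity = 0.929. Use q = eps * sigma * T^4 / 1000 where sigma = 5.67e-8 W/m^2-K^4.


T^4 = 1.9242e+12
q = 0.929 * 5.67e-8 * 1.9242e+12 / 1000 = 101.35 kW/m^2

101.35 kW/m^2


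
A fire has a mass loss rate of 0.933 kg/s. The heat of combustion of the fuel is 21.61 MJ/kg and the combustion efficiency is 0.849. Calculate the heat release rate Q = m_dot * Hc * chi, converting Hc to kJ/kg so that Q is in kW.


Hc = 21.61 MJ/kg = 21.61 * 1000 kJ/kg = 21610 kJ/kg
Q = 0.933 kg/s * 21610 kJ/kg * 0.849 = 17118 kW

17118 kW


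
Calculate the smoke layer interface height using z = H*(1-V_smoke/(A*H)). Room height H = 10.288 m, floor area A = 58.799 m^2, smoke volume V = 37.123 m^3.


V/(A*H) = 0.061368
1 - 0.061368 = 0.93863
z = 10.288 * 0.93863 = 9.6566 m

9.6566 m


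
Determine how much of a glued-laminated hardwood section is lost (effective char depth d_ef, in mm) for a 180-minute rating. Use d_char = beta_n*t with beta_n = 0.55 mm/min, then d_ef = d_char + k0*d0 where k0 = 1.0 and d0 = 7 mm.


d_char = 0.55 * 180 = 99 mm
d_ef = 99 + 1.0*7 = 106 mm

106 mm


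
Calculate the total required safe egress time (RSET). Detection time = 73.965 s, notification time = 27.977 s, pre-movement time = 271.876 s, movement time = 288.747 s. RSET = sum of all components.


Total = 73.965 + 27.977 + 271.876 + 288.747 = 662.565 s

662.565 s


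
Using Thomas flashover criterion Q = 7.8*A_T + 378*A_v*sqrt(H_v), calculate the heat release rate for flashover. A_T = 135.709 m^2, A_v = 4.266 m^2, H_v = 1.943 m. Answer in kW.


7.8*A_T = 1058.5
sqrt(H_v) = 1.3939
378*A_v*sqrt(H_v) = 2247.8
Q = 1058.5 + 2247.8 = 3306.3 kW

3306.3 kW


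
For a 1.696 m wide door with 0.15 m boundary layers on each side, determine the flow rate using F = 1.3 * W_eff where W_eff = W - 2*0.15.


W_eff = 1.696 - 0.30 = 1.396 m
F = 1.3 * 1.396 = 1.8148 persons/s

1.8148 persons/s


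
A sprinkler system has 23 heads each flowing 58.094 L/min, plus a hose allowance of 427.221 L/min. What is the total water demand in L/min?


Sprinkler demand = 23 * 58.094 = 1336.162 L/min
Total = 1336.162 + 427.221 = 1763.383 L/min

1763.383 L/min


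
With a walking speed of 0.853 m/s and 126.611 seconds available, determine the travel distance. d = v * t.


d = 0.853 * 126.611 = 108.00 m

108.00 m


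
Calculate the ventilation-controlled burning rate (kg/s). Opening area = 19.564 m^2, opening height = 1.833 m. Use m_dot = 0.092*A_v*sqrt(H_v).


sqrt(H_v) = 1.3539
m_dot = 0.092 * 19.564 * 1.3539 = 2.4368 kg/s

2.4368 kg/s


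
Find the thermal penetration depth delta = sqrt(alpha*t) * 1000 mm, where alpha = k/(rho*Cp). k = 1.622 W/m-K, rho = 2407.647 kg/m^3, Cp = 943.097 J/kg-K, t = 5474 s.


alpha = 1.622 / (2407.647 * 943.097) = 7.1433e-07 m^2/s
alpha * t = 0.0039103
delta = sqrt(0.0039103) * 1000 = 62.532 mm

62.532 mm


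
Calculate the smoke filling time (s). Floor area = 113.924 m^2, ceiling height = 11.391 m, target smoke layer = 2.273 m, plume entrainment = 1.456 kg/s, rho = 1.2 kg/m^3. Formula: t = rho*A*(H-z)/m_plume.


H - z = 9.118 m
t = 1.2 * 113.924 * 9.118 / 1.456 = 856.12 s

856.12 s


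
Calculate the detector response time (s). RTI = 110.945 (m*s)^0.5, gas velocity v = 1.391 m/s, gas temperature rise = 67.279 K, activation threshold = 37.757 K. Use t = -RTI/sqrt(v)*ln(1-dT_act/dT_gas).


dT_act/dT_gas = 0.56120
ln(1 - 0.56120) = -0.82371
t = -110.945 / sqrt(1.391) * -0.82371 = 77.485 s

77.485 s


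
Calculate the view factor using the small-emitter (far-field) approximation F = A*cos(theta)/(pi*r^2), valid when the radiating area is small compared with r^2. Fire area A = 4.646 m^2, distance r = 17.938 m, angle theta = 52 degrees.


cos(52 deg) = 0.61566
pi*r^2 = 1010.9
F = 4.646 * 0.61566 / 1010.9 = 0.0028296

0.0028296


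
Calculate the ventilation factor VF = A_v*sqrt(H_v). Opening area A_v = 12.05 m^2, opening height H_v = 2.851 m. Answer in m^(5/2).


sqrt(H_v) = 1.6885
VF = 12.05 * 1.6885 = 20.346 m^(5/2)

20.346 m^(5/2)


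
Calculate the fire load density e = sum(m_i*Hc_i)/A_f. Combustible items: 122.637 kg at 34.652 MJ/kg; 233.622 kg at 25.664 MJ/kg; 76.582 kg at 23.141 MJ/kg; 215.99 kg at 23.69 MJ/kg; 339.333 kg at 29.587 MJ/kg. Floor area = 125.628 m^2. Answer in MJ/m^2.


Total energy = 122.637*34.652 + 233.622*25.664 + 76.582*23.141 + 215.99*23.69 + 339.333*29.587
= 4249.617 + 5995.675 + 1772.184 + 5116.803 + 10039.85
= 27174.12 MJ
e = 27174.12 / 125.628 = 216.31 MJ/m^2

216.31 MJ/m^2


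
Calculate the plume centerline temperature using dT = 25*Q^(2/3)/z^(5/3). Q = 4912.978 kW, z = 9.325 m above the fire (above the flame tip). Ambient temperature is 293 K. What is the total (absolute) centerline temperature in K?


Q^(2/3) = 289.00
z^(5/3) = 41.312
dT = 25 * 289.00 / 41.312 = 174.89 K
T = 293 + 174.89 = 467.89 K

467.89 K


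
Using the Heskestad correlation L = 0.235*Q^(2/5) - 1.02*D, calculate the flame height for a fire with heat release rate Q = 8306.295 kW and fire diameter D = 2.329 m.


Q^(2/5) = 36.963
0.235 * Q^(2/5) = 8.6862
1.02 * D = 2.3756
L = 6.3106 m

6.3106 m


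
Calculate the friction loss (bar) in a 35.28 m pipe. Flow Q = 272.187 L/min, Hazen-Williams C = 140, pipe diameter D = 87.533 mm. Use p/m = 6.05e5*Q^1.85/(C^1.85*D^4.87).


Q^1.85 = 31952
C^1.85 = 9339.8
D^4.87 = 2.8733e+09
p/m = 0.00072035 bar/m
p_total = 0.00072035 * 35.28 = 0.025414 bar

0.025414 bar


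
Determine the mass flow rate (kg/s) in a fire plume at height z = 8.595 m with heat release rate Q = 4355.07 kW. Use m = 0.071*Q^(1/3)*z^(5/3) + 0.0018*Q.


Q^(1/3) = 16.330
z^(5/3) = 36.064
First term = 0.071 * 16.330 * 36.064 = 41.815
Second term = 0.0018 * 4355.07 = 7.8391
m = 49.654 kg/s

49.654 kg/s


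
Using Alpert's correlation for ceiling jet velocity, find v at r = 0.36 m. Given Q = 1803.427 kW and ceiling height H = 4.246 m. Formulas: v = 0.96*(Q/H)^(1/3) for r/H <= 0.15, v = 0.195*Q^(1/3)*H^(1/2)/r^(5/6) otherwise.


r/H = 0.36 / 4.246 = 0.084786
r/H <= 0.15, so v = 0.96*(Q/H)^(1/3)
Q/H = 424.74
(Q/H)^(1/3) = 7.5169
v = 0.96 * 7.5169 = 7.2162 m/s

7.2162 m/s


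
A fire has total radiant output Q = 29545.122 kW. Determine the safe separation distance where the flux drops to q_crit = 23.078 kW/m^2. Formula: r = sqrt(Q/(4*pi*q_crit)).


4*pi*q_crit = 290.01
Q/(4*pi*q_crit) = 101.88
r = sqrt(101.88) = 10.093 m

10.093 m


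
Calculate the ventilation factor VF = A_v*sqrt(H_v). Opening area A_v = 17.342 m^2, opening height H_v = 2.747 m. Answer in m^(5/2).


sqrt(H_v) = 1.6574
VF = 17.342 * 1.6574 = 28.743 m^(5/2)

28.743 m^(5/2)


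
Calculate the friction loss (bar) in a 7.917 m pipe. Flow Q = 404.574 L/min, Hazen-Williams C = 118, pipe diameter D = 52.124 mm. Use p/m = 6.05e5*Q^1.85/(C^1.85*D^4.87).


Q^1.85 = 66519
C^1.85 = 6807.4
D^4.87 = 2.3013e+08
p/m = 0.025689 bar/m
p_total = 0.025689 * 7.917 = 0.20338 bar

0.20338 bar


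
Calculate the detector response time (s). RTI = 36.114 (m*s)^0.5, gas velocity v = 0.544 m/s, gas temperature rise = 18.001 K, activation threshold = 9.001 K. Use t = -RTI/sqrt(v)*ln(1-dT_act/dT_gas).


dT_act/dT_gas = 0.50003
ln(1 - 0.50003) = -0.69320
t = -36.114 / sqrt(0.544) * -0.69320 = 33.942 s

33.942 s


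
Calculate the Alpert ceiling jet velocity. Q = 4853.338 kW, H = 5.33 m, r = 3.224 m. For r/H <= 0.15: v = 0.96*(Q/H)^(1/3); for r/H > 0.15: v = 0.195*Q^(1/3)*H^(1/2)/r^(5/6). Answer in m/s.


r/H = 3.224 / 5.33 = 0.60488
r/H > 0.15, so v = 0.195*Q^(1/3)*H^(1/2)/r^(5/6)
Q^(1/3) = 16.931
H^(1/2) = 2.3087
r^(5/6) = 2.6525
v = 0.195 * 16.931 * 2.3087 / 2.6525 = 2.8735 m/s

2.8735 m/s


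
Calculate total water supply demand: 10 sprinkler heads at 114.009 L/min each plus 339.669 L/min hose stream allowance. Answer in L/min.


Sprinkler demand = 10 * 114.009 = 1140.09 L/min
Total = 1140.09 + 339.669 = 1479.759 L/min

1479.759 L/min


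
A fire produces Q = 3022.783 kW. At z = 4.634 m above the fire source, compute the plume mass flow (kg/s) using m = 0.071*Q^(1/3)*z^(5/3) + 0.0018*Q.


Q^(1/3) = 14.459
z^(5/3) = 12.880
First term = 0.071 * 14.459 * 12.880 = 13.223
Second term = 0.0018 * 3022.783 = 5.4410
m = 18.664 kg/s

18.664 kg/s


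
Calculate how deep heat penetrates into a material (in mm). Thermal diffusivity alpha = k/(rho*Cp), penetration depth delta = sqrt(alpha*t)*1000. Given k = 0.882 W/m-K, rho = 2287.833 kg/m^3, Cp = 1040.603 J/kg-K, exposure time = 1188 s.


alpha = 0.882 / (2287.833 * 1040.603) = 3.7048e-07 m^2/s
alpha * t = 0.00044012
delta = sqrt(0.00044012) * 1000 = 20.979 mm

20.979 mm


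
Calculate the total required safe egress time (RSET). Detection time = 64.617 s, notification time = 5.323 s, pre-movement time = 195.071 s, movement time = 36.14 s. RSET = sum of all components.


Total = 64.617 + 5.323 + 195.071 + 36.14 = 301.151 s

301.151 s


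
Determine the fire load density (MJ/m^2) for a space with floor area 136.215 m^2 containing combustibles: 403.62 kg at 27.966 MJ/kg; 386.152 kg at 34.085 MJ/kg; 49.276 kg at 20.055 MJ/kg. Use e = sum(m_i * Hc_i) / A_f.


Total energy = 403.62*27.966 + 386.152*34.085 + 49.276*20.055
= 11287.64 + 13161.99 + 988.2302
= 25437.86 MJ
e = 25437.86 / 136.215 = 186.75 MJ/m^2

186.75 MJ/m^2


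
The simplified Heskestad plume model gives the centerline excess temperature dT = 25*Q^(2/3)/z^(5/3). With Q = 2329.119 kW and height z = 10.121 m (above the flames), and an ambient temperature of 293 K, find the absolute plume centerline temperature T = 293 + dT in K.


Q^(2/3) = 175.71
z^(5/3) = 47.356
dT = 25 * 175.71 / 47.356 = 92.760 K
T = 293 + 92.760 = 385.76 K

385.76 K


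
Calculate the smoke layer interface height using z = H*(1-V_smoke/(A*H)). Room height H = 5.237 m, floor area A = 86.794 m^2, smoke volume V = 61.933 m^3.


V/(A*H) = 0.13625
1 - 0.13625 = 0.86375
z = 5.237 * 0.86375 = 4.5234 m

4.5234 m
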